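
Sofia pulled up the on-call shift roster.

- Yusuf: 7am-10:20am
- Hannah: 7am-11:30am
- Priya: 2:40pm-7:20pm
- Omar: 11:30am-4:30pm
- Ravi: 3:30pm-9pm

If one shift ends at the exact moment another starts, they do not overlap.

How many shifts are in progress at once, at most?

3

Sweep the timeline, counting +1 at each start and −1 at each end (ends before starts at a tie):
7am start Hannah → 1
7am start Yusuf → 2
10:20am end Yusuf → 1
11:30am end Hannah → 0
11:30am start Omar → 1
2:40pm start Priya → 2
3:30pm start Ravi → 3
4:30pm end Omar → 2
7:20pm end Priya → 1
9pm end Ravi → 0
Peak is 3, at 3:30pm (Omar, Priya, Ravi).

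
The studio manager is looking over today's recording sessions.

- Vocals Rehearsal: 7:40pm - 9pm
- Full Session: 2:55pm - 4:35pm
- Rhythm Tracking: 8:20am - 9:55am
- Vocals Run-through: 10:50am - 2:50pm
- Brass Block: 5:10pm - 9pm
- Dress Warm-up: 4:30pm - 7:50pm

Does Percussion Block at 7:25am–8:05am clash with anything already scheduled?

No — it doesn't clash with anything

Rhythm Tracking: starts 8:20am at or after Percussion Block ends 8:05am → clear.
Vocals Run-through: starts 10:50am at or after Percussion Block ends 8:05am → clear.
Full Session: starts 2:55pm at or after Percussion Block ends 8:05am → clear.
Dress Warm-up: starts 4:30pm at or after Percussion Block ends 8:05am → clear.
Brass Block: starts 5:10pm at or after Percussion Block ends 8:05am → clear.
Vocals Rehearsal: starts 7:40pm at or after Percussion Block ends 8:05am → clear.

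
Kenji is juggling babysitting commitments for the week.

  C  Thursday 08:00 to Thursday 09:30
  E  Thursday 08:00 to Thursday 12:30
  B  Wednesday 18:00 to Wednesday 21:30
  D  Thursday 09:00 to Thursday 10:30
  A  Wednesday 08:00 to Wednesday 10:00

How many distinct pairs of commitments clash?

Check each pair: they overlap iff neither finishes before the other starts.
Sorted by start: A, B, C, E, D.
B starts after A ends; A is clear from here.
C starts after B ends; B is clear from here.
E starts before C ends → C and E overlap.
D starts before C ends → C and D overlap.
D starts before E ends → E and D overlap.
Overlapping pairs: C & D, C & E, D & E — 3 in total.

3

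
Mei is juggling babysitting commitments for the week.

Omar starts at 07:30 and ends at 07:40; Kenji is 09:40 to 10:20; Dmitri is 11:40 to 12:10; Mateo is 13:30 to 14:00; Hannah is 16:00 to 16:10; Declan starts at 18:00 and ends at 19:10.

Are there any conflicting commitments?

Sorted by start: Omar, Kenji, Dmitri, Mateo, Hannah, Declan.
Kenji starts after Omar ends, so Omar has no further overlaps.
Dmitri starts after Kenji ends, so Kenji has no further overlaps.
Mateo starts after Dmitri ends, so Dmitri has no further overlaps.
Hannah starts after Mateo ends, so Mateo has no further overlaps.
Declan starts after Hannah ends.
Every pair is clear; the schedule has no overlaps.

No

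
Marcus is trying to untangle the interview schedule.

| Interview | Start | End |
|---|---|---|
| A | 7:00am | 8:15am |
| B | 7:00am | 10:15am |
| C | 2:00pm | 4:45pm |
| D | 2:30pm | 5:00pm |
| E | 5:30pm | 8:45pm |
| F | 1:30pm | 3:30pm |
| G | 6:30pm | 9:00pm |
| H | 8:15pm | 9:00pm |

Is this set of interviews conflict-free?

No

Sorted by start: A, B, F, C, D, E, G, H.
B starts before A ends → A and B overlap.
That's a conflict, so the schedule is not conflict-free.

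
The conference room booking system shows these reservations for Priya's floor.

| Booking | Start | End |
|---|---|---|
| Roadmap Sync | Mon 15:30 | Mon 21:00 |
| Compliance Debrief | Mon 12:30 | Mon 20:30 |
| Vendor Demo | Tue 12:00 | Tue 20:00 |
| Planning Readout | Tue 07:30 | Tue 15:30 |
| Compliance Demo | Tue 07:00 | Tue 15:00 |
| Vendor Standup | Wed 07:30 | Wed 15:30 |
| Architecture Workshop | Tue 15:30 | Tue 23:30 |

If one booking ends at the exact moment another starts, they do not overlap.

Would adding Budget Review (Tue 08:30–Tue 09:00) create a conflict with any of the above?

Yes — it overlaps Compliance Demo, Planning Readout

Compliance Debrief: ends Mon 20:30 at or before Budget Review starts Tue 08:30 → clear.
Roadmap Sync: ends Mon 21:00 at or before Budget Review starts Tue 08:30 → clear.
Compliance Demo: starts Tue 07:00 before Budget Review ends Tue 09:00, and ends Tue 15:00 after Budget Review starts Tue 08:30 → overlap.
Planning Readout: starts Tue 07:30 before Budget Review ends Tue 09:00, and ends Tue 15:30 after Budget Review starts Tue 08:30 → overlap.
Vendor Demo: starts Tue 12:00 at or after Budget Review ends Tue 09:00 → clear.
Architecture Workshop: starts Tue 15:30 at or after Budget Review ends Tue 09:00 → clear.
Vendor Standup: starts Wed 07:30 at or after Budget Review ends Tue 09:00 → clear.
Budget Review overlaps Planning Readout, Compliance Demo.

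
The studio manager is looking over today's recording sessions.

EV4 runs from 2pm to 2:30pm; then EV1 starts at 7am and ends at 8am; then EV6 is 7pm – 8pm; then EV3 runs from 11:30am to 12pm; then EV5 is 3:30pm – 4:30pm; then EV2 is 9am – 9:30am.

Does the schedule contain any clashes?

No

Two intervals overlap when each starts before the other ends.
Sorted by start: EV1, EV2, EV3, EV4, EV5, EV6.
EV2 starts after EV1 ends, so EV1 has no further overlaps.
EV3 starts after EV2 ends, so EV2 has no further overlaps.
EV4 starts after EV3 ends, so EV3 has no further overlaps.
EV5 starts after EV4 ends, so EV4 has no further overlaps.
EV6 starts after EV5 ends.
Every pair is clear; the schedule has no overlaps.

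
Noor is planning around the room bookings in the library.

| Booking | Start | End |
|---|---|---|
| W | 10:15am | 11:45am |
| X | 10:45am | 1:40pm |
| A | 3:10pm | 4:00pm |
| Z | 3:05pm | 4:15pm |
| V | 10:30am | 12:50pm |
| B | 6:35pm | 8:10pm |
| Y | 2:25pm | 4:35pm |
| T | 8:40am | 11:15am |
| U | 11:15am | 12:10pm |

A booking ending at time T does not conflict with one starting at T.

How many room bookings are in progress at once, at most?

Sweep the timeline, counting +1 at each start and −1 at each end (ends before starts at a tie):
8:40am start T → 1
10:15am start W → 2
10:30am start V → 3
10:45am start X → 4
11:15am end T → 3
11:15am start U → 4
11:45am end W → 3
12:10pm end U → 2
12:50pm end V → 1
1:40pm end X → 0
2:25pm start Y → 1
3:05pm start Z → 2
3:10pm start A → 3
4:00pm end A → 2
4:15pm end Z → 1
4:35pm end Y → 0
6:35pm start B → 1
8:10pm end B → 0
Peak is 4, at 10:45am (T, V, W, X).

4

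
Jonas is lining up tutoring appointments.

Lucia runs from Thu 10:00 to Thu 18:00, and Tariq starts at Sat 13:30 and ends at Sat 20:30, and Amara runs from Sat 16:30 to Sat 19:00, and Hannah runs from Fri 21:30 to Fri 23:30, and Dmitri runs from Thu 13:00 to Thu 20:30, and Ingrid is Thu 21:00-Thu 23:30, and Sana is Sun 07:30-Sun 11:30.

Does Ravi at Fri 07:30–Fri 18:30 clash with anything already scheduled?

Lucia: ends Thu 18:00 at or before Ravi starts Fri 07:30 → clear.
Dmitri: ends Thu 20:30 at or before Ravi starts Fri 07:30 → clear.
Ingrid: ends Thu 23:30 at or before Ravi starts Fri 07:30 → clear.
Hannah: starts Fri 21:30 at or after Ravi ends Fri 18:30 → clear.
Tariq: starts Sat 13:30 at or after Ravi ends Fri 18:30 → clear.
Amara: starts Sat 16:30 at or after Ravi ends Fri 18:30 → clear.
Sana: starts Sun 07:30 at or after Ravi ends Fri 18:30 → clear.

No — it doesn't clash with anything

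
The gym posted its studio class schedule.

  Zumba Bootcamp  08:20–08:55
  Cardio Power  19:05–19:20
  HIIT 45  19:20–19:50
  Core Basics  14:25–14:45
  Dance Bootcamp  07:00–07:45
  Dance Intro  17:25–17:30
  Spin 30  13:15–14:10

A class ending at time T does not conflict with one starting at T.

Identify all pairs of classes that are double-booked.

Check each pair: they overlap iff neither finishes before the other starts.
Sorted by start: Dance Bootcamp, Zumba Bootcamp, Spin 30, Core Basics, Dance Intro, Cardio Power, HIIT 45.
Zumba Bootcamp starts after Dance Bootcamp ends — done with Dance Bootcamp.
Spin 30 starts after Zumba Bootcamp ends — done with Zumba Bootcamp.
Core Basics starts after Spin 30 ends — done with Spin 30.
Dance Intro starts after Core Basics ends — done with Core Basics.
Cardio Power starts after Dance Intro ends — done with Dance Intro.
HIIT 45 starts exactly when Cardio Power ends (back-to-back, no overlap).

no conflicts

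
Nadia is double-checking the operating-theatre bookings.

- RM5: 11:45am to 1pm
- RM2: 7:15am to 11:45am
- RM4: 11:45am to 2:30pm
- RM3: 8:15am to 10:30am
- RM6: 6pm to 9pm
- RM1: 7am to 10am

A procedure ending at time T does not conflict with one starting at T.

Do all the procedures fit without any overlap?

No

Sorted by start: RM1, RM2, RM3, RM4, RM5, RM6.
RM2 starts before RM1 ends → RM1 and RM2 overlap.
That's a conflict, so the schedule is not conflict-free.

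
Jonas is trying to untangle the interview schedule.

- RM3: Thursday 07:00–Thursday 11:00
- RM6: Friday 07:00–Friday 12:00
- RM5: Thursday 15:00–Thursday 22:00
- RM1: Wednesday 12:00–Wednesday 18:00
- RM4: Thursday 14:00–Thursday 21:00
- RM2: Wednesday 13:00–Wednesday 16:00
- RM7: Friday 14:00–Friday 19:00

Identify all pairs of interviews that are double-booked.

RM1 & RM2, RM4 & RM5

Sorted by start: RM1, RM2, RM3, RM4, RM5, RM6, RM7.
RM2 starts before RM1 ends → RM1 and RM2 overlap.
RM3 starts after RM1 ends; RM1 is clear from here.
RM3 starts after RM2 ends; RM2 is clear from here.
RM4 starts after RM3 ends; RM3 is clear from here.
RM5 starts before RM4 ends → RM4 and RM5 overlap.
RM6 starts after RM4 ends; RM4 is clear from here.
RM6 starts after RM5 ends; RM5 is clear from here.
RM7 starts after RM6 ends.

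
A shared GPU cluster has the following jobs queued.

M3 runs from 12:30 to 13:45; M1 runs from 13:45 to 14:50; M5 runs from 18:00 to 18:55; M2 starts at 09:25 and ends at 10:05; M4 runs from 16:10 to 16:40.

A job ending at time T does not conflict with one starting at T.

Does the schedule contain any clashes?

Two intervals overlap when each starts before the other ends.
Sorted by start: M2, M3, M1, M4, M5.
M3 starts after M2 ends — done with M2.
M1 starts exactly when M3 ends (back-to-back, no overlap) — done with M3.
M4 starts after M1 ends — done with M1.
M5 starts after M4 ends.
Every pair is clear; the schedule has no overlaps.

No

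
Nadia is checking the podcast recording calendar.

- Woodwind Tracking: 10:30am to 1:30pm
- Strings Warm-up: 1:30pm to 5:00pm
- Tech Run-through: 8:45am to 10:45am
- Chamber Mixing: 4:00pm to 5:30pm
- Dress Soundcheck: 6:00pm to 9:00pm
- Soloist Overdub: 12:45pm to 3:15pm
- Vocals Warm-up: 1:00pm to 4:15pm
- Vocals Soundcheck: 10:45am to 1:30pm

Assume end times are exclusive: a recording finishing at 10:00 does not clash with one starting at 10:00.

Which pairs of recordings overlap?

Chamber Mixing & Strings Warm-up, Chamber Mixing & Vocals Warm-up, Soloist Overdub & Strings Warm-up, Soloist Overdub & Vocals Soundcheck, Soloist Overdub & Vocals Warm-up, Soloist Overdub & Woodwind Tracking, Strings Warm-up & Vocals Warm-up, Tech Run-through & Woodwind Tracking, Vocals Soundcheck & Vocals Warm-up, Vocals Soundcheck & Woodwind Tracking, Vocals Warm-up & Woodwind Tracking

Sorted by start: Tech Run-through, Woodwind Tracking, Vocals Soundcheck, Soloist Overdub, Vocals Warm-up, Strings Warm-up, Chamber Mixing, Dress Soundcheck.
Woodwind Tracking starts before Tech Run-through ends → Tech Run-through and Woodwind Tracking overlap.
Vocals Soundcheck starts exactly when Tech Run-through ends (back-to-back, no overlap), so nothing later overlaps Tech Run-through either.
Vocals Soundcheck starts before Woodwind Tracking ends → Woodwind Tracking and Vocals Soundcheck overlap.
Soloist Overdub starts before Woodwind Tracking ends → Woodwind Tracking and Soloist Overdub overlap.
Vocals Warm-up starts before Woodwind Tracking ends → Woodwind Tracking and Vocals Warm-up overlap.
Strings Warm-up starts exactly when Woodwind Tracking ends (back-to-back, no overlap), so nothing later overlaps Woodwind Tracking either.
Soloist Overdub starts before Vocals Soundcheck ends → Vocals Soundcheck and Soloist Overdub overlap.
Vocals Warm-up starts before Vocals Soundcheck ends → Vocals Soundcheck and Vocals Warm-up overlap.
Strings Warm-up starts exactly when Vocals Soundcheck ends (back-to-back, no overlap), so nothing later overlaps Vocals Soundcheck either.
Vocals Warm-up starts before Soloist Overdub ends → Soloist Overdub and Vocals Warm-up overlap.
Strings Warm-up starts before Soloist Overdub ends → Soloist Overdub and Strings Warm-up overlap.
Chamber Mixing starts after Soloist Overdub ends, so nothing later overlaps Soloist Overdub either.
Strings Warm-up starts before Vocals Warm-up ends → Vocals Warm-up and Strings Warm-up overlap.
Chamber Mixing starts before Vocals Warm-up ends → Vocals Warm-up and Chamber Mixing overlap.
Dress Soundcheck starts after Vocals Warm-up ends.
Chamber Mixing starts before Strings Warm-up ends → Strings Warm-up and Chamber Mixing overlap.
Dress Soundcheck starts after Strings Warm-up ends.
Dress Soundcheck starts after Chamber Mixing ends.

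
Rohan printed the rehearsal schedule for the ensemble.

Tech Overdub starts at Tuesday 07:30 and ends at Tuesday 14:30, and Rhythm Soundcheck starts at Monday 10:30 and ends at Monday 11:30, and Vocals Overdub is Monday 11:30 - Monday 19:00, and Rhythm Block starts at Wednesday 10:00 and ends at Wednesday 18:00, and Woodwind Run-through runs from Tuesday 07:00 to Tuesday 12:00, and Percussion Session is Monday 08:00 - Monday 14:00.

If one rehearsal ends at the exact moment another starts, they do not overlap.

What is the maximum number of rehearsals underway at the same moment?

2

Sort all start/end points and keep a running count:
Monday 08:00 start Percussion Session → 1
Monday 10:30 start Rhythm Soundcheck → 2
Monday 11:30 end Rhythm Soundcheck → 1
Monday 11:30 start Vocals Overdub → 2
Monday 14:00 end Percussion Session → 1
Monday 19:00 end Vocals Overdub → 0
Tuesday 07:00 start Woodwind Run-through → 1
Tuesday 07:30 start Tech Overdub → 2
Tuesday 12:00 end Woodwind Run-through → 1
Tuesday 14:30 end Tech Overdub → 0
Wednesday 10:00 start Rhythm Block → 1
Wednesday 18:00 end Rhythm Block → 0
Peak is 2, at Monday 10:30 (Percussion Session, Rhythm Soundcheck).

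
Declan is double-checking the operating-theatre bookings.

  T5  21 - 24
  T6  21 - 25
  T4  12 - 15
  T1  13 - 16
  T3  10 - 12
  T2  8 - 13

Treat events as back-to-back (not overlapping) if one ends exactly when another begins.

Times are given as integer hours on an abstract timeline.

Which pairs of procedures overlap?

Two intervals overlap when each starts before the other ends.
Sorted by start: T2, T3, T4, T1, T5, T6.
T3 starts before T2 ends → T2 and T3 overlap.
T4 starts before T2 ends → T2 and T4 overlap.
T1 starts exactly when T2 ends (back-to-back, no overlap); T2 is clear from here.
T4 starts exactly when T3 ends (back-to-back, no overlap); T3 is clear from here.
T1 starts before T4 ends → T4 and T1 overlap.
T5 starts after T4 ends; T4 is clear from here.
T5 starts after T1 ends; T1 is clear from here.
T6 starts before T5 ends → T5 and T6 overlap.

T1 & T4, T2 & T3, T2 & T4, T5 & T6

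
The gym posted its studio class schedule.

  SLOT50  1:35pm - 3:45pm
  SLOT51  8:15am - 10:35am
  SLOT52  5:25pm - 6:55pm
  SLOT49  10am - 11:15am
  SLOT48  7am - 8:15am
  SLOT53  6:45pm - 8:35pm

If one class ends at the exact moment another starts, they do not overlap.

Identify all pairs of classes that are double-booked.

SLOT49 & SLOT51, SLOT52 & SLOT53

Sorted by start: SLOT48, SLOT51, SLOT49, SLOT50, SLOT52, SLOT53.
SLOT51 starts exactly when SLOT48 ends (back-to-back, no overlap), so SLOT48 has no further overlaps.
SLOT49 starts before SLOT51 ends → SLOT51 and SLOT49 overlap.
SLOT50 starts after SLOT51 ends, so SLOT51 has no further overlaps.
SLOT50 starts after SLOT49 ends, so SLOT49 has no further overlaps.
SLOT52 starts after SLOT50 ends, so SLOT50 has no further overlaps.
SLOT53 starts before SLOT52 ends → SLOT52 and SLOT53 overlap.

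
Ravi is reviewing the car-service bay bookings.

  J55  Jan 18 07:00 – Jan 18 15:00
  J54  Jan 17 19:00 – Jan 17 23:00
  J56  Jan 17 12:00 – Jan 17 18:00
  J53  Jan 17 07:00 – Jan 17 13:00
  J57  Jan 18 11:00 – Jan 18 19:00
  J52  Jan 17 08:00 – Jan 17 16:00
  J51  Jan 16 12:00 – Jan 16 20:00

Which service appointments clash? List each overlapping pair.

Check each pair: they overlap iff neither finishes before the other starts.
Sorted by start: J51, J53, J52, J56, J54, J55, J57.
J53 starts after J51 ends, so nothing later overlaps J51 either.
J52 starts before J53 ends → J53 and J52 overlap.
J56 starts before J53 ends → J53 and J56 overlap.
J54 starts after J53 ends, so nothing later overlaps J53 either.
J56 starts before J52 ends → J52 and J56 overlap.
J54 starts after J52 ends, so nothing later overlaps J52 either.
J54 starts after J56 ends, so nothing later overlaps J56 either.
J55 starts after J54 ends, so nothing later overlaps J54 either.
J57 starts before J55 ends → J55 and J57 overlap.

J52 & J53, J52 & J56, J53 & J56, J55 & J57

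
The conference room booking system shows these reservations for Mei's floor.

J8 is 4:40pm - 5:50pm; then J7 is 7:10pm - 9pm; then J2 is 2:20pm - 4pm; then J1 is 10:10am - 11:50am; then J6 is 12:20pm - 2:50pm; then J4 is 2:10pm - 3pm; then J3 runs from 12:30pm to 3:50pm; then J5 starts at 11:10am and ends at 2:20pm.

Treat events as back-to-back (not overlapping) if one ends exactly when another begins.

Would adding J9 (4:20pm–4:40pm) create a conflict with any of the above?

No — it doesn't clash with anything

J1: ends 11:50am at or before J9 starts 4:20pm → clear.
J5: ends 2:20pm at or before J9 starts 4:20pm → clear.
J6: ends 2:50pm at or before J9 starts 4:20pm → clear.
J3: ends 3:50pm at or before J9 starts 4:20pm → clear.
J4: ends 3pm at or before J9 starts 4:20pm → clear.
J2: ends 4pm at or before J9 starts 4:20pm → clear.
J8: starts 4:40pm at or after J9 ends 4:40pm → clear.
J7: starts 7:10pm at or after J9 ends 4:40pm → clear.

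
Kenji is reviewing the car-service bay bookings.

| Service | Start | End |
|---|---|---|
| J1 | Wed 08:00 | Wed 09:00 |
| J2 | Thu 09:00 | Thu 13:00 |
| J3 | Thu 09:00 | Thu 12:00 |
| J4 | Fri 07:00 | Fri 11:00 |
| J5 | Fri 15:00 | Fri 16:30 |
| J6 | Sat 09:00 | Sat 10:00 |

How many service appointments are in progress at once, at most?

Sweep the timeline, counting +1 at each start and −1 at each end (ends before starts at a tie):
Wed 08:00 start J1 → 1
Wed 09:00 end J1 → 0
Thu 09:00 start J2 → 1
Thu 09:00 start J3 → 2
Thu 12:00 end J3 → 1
Thu 13:00 end J2 → 0
Fri 07:00 start J4 → 1
Fri 11:00 end J4 → 0
Fri 15:00 start J5 → 1
Fri 16:30 end J5 → 0
Sat 09:00 start J6 → 1
Sat 10:00 end J6 → 0
Peak is 2, at Thu 09:00 (J2, J3).

2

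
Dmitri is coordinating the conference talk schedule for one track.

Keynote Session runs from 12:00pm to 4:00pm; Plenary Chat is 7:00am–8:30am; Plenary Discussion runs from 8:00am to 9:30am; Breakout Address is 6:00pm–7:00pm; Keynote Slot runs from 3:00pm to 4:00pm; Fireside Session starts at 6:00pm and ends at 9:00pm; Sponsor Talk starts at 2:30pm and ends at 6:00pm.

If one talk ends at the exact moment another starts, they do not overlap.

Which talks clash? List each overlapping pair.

Breakout Address & Fireside Session, Keynote Session & Keynote Slot, Keynote Session & Sponsor Talk, Keynote Slot & Sponsor Talk, Plenary Chat & Plenary Discussion

Two intervals overlap when each starts before the other ends.
Sorted by start: Plenary Chat, Plenary Discussion, Keynote Session, Sponsor Talk, Keynote Slot, Breakout Address, Fireside Session.
Plenary Discussion starts before Plenary Chat ends → Plenary Chat and Plenary Discussion overlap.
Keynote Session starts after Plenary Chat ends, so Plenary Chat has no further overlaps.
Keynote Session starts after Plenary Discussion ends, so Plenary Discussion has no further overlaps.
Sponsor Talk starts before Keynote Session ends → Keynote Session and Sponsor Talk overlap.
Keynote Slot starts before Keynote Session ends → Keynote Session and Keynote Slot overlap.
Breakout Address starts after Keynote Session ends, so Keynote Session has no further overlaps.
Keynote Slot starts before Sponsor Talk ends → Sponsor Talk and Keynote Slot overlap.
Breakout Address starts exactly when Sponsor Talk ends (back-to-back, no overlap), so Sponsor Talk has no further overlaps.
Breakout Address starts after Keynote Slot ends, so Keynote Slot has no further overlaps.
Fireside Session starts before Breakout Address ends → Breakout Address and Fireside Session overlap.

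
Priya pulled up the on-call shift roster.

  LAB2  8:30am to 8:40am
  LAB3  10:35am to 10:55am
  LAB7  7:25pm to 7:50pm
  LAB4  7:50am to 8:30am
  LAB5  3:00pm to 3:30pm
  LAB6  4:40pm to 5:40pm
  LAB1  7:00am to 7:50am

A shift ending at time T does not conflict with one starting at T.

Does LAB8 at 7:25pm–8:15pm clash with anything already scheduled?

LAB1: ends 7:50am at or before LAB8 starts 7:25pm → clear.
LAB4: ends 8:30am at or before LAB8 starts 7:25pm → clear.
LAB2: ends 8:40am at or before LAB8 starts 7:25pm → clear.
LAB3: ends 10:55am at or before LAB8 starts 7:25pm → clear.
LAB5: ends 3:30pm at or before LAB8 starts 7:25pm → clear.
LAB6: ends 5:40pm at or before LAB8 starts 7:25pm → clear.
LAB7: starts 7:25pm before LAB8 ends 8:15pm, and ends 7:50pm after LAB8 starts 7:25pm → overlap.
LAB8 overlaps LAB7.

Yes — it overlaps LAB7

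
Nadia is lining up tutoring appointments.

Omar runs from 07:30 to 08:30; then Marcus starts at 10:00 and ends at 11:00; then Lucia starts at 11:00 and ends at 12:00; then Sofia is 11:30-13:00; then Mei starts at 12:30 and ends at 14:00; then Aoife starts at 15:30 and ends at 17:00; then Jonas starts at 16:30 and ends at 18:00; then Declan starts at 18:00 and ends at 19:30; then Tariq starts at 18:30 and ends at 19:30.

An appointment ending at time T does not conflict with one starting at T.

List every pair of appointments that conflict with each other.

Check each pair: they overlap iff neither finishes before the other starts.
Sorted by start: Omar, Marcus, Lucia, Sofia, Mei, Aoife, Jonas, Declan, Tariq.
Marcus starts after Omar ends — done with Omar.
Lucia starts exactly when Marcus ends (back-to-back, no overlap) — done with Marcus.
Sofia starts before Lucia ends → Lucia and Sofia overlap.
Mei starts after Lucia ends — done with Lucia.
Mei starts before Sofia ends → Sofia and Mei overlap.
Aoife starts after Sofia ends — done with Sofia.
Aoife starts after Mei ends — done with Mei.
Jonas starts before Aoife ends → Aoife and Jonas overlap.
Declan starts after Aoife ends — done with Aoife.
Declan starts exactly when Jonas ends (back-to-back, no overlap) — done with Jonas.
Tariq starts before Declan ends → Declan and Tariq overlap.

Aoife & Jonas, Declan & Tariq, Lucia & Sofia, Mei & Sofia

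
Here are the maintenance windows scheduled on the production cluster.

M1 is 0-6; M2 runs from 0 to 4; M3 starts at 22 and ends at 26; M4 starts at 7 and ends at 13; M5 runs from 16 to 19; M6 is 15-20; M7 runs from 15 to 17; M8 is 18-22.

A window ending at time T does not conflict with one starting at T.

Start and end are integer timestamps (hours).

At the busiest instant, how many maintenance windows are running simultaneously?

3

Walk through starts and ends in time order (an end at T is processed before a start at T):
0 start M1 → 1
0 start M2 → 2
4 end M2 → 1
6 end M1 → 0
7 start M4 → 1
13 end M4 → 0
15 start M6 → 1
15 start M7 → 2
16 start M5 → 3
17 end M7 → 2
18 start M8 → 3
19 end M5 → 2
20 end M6 → 1
22 end M8 → 0
22 start M3 → 1
26 end M3 → 0
Peak is 3, at 16 (M5, M6, M7).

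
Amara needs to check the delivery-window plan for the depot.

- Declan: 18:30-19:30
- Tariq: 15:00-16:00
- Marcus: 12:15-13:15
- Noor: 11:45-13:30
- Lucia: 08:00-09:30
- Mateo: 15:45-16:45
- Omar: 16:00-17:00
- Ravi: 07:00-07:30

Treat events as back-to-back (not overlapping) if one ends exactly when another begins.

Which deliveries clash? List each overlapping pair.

Check each pair: they overlap iff neither finishes before the other starts.
Sorted by start: Ravi, Lucia, Noor, Marcus, Tariq, Mateo, Omar, Declan.
Lucia starts after Ravi ends — done with Ravi.
Noor starts after Lucia ends — done with Lucia.
Marcus starts before Noor ends → Noor and Marcus overlap.
Tariq starts after Noor ends — done with Noor.
Tariq starts after Marcus ends — done with Marcus.
Mateo starts before Tariq ends → Tariq and Mateo overlap.
Omar starts exactly when Tariq ends (back-to-back, no overlap) — done with Tariq.
Omar starts before Mateo ends → Mateo and Omar overlap.
Declan starts after Mateo ends.
Declan starts after Omar ends.

Marcus & Noor, Mateo & Omar, Mateo & Tariq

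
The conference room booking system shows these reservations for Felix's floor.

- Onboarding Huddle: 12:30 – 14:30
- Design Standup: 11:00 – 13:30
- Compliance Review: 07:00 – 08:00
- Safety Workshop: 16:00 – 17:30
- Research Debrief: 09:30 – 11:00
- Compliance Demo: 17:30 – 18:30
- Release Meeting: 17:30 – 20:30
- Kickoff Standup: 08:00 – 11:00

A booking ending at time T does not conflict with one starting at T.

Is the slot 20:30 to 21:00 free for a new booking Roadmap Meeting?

Compliance Review: ends 08:00 at or before Roadmap Meeting starts 20:30 → clear.
Kickoff Standup: ends 11:00 at or before Roadmap Meeting starts 20:30 → clear.
Research Debrief: ends 11:00 at or before Roadmap Meeting starts 20:30 → clear.
Design Standup: ends 13:30 at or before Roadmap Meeting starts 20:30 → clear.
Onboarding Huddle: ends 14:30 at or before Roadmap Meeting starts 20:30 → clear.
Safety Workshop: ends 17:30 at or before Roadmap Meeting starts 20:30 → clear.
Release Meeting: ends 20:30 at or before Roadmap Meeting starts 20:30 → clear.
Compliance Demo: ends 18:30 at or before Roadmap Meeting starts 20:30 → clear.

Yes — the slot is free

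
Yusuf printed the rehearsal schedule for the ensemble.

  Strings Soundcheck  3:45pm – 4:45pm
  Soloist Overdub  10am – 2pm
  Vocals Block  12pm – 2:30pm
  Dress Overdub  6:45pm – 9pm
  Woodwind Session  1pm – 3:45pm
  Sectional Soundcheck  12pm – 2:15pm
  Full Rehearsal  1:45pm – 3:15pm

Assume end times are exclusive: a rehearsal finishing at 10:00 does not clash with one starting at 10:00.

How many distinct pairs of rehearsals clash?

10

Sorted by start: Soloist Overdub, Sectional Soundcheck, Vocals Block, Woodwind Session, Full Rehearsal, Strings Soundcheck, Dress Overdub.
Sectional Soundcheck starts before Soloist Overdub ends → Soloist Overdub and Sectional Soundcheck overlap.
Vocals Block starts before Soloist Overdub ends → Soloist Overdub and Vocals Block overlap.
Woodwind Session starts before Soloist Overdub ends → Soloist Overdub and Woodwind Session overlap.
Full Rehearsal starts before Soloist Overdub ends → Soloist Overdub and Full Rehearsal overlap.
Strings Soundcheck starts after Soloist Overdub ends, so Soloist Overdub has no further overlaps.
Vocals Block starts before Sectional Soundcheck ends → Sectional Soundcheck and Vocals Block overlap.
Woodwind Session starts before Sectional Soundcheck ends → Sectional Soundcheck and Woodwind Session overlap.
Full Rehearsal starts before Sectional Soundcheck ends → Sectional Soundcheck and Full Rehearsal overlap.
Strings Soundcheck starts after Sectional Soundcheck ends, so Sectional Soundcheck has no further overlaps.
Woodwind Session starts before Vocals Block ends → Vocals Block and Woodwind Session overlap.
Full Rehearsal starts before Vocals Block ends → Vocals Block and Full Rehearsal overlap.
Strings Soundcheck starts after Vocals Block ends, so Vocals Block has no further overlaps.
Full Rehearsal starts before Woodwind Session ends → Woodwind Session and Full Rehearsal overlap.
Strings Soundcheck starts exactly when Woodwind Session ends (back-to-back, no overlap), so Woodwind Session has no further overlaps.
Strings Soundcheck starts after Full Rehearsal ends, so Full Rehearsal has no further overlaps.
Dress Overdub starts after Strings Soundcheck ends.
Overlapping pairs: Full Rehearsal & Sectional Soundcheck, Full Rehearsal & Soloist Overdub, Full Rehearsal & Vocals Block, Full Rehearsal & Woodwind Session, Sectional Soundcheck & Soloist Overdub, Sectional Soundcheck & Vocals Block, Sectional Soundcheck & Woodwind Session, Soloist Overdub & Vocals Block, Soloist Overdub & Woodwind Session, Vocals Block & Woodwind Session — 10 in total.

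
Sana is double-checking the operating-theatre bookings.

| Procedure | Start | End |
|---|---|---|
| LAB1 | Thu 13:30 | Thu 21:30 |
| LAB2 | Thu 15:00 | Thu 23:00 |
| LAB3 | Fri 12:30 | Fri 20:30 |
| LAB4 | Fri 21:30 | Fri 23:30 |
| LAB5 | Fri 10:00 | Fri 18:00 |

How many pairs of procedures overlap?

2

Two intervals overlap when each starts before the other ends.
Sorted by start: LAB1, LAB2, LAB5, LAB3, LAB4.
LAB2 starts before LAB1 ends → LAB1 and LAB2 overlap.
LAB5 starts after LAB1 ends, so nothing later overlaps LAB1 either.
LAB5 starts after LAB2 ends, so nothing later overlaps LAB2 either.
LAB3 starts before LAB5 ends → LAB5 and LAB3 overlap.
LAB4 starts after LAB5 ends.
LAB4 starts after LAB3 ends.
Overlapping pairs: LAB1 & LAB2, LAB3 & LAB5 — 2 in total.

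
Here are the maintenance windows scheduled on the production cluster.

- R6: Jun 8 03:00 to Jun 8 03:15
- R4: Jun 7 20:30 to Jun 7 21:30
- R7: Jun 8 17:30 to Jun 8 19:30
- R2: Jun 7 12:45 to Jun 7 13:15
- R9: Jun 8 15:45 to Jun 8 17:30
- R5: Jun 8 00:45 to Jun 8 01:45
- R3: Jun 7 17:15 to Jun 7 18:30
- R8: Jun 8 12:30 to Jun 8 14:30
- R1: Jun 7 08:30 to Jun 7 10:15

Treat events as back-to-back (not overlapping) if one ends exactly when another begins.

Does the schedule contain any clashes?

No

Two intervals overlap when each starts before the other ends.
Sorted by start: R1, R2, R3, R4, R5, R6, R8, R9, R7.
R2 starts after R1 ends, so R1 has no further overlaps.
R3 starts after R2 ends, so R2 has no further overlaps.
R4 starts after R3 ends, so R3 has no further overlaps.
R5 starts after R4 ends, so R4 has no further overlaps.
R6 starts after R5 ends, so R5 has no further overlaps.
R8 starts after R6 ends, so R6 has no further overlaps.
R9 starts after R8 ends, so R8 has no further overlaps.
R7 starts exactly when R9 ends (back-to-back, no overlap).
Every pair is clear; the schedule has no overlaps.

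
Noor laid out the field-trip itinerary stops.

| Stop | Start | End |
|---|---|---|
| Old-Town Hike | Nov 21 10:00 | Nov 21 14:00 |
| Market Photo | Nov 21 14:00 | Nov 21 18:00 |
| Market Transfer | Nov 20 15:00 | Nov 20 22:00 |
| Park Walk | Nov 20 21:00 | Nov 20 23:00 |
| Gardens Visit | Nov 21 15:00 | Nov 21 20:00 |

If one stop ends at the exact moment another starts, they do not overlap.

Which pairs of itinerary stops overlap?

Sorted by start: Market Transfer, Park Walk, Old-Town Hike, Market Photo, Gardens Visit.
Park Walk starts before Market Transfer ends → Market Transfer and Park Walk overlap.
Old-Town Hike starts after Market Transfer ends, so nothing later overlaps Market Transfer either.
Old-Town Hike starts after Park Walk ends, so nothing later overlaps Park Walk either.
Market Photo starts exactly when Old-Town Hike ends (back-to-back, no overlap), so nothing later overlaps Old-Town Hike either.
Gardens Visit starts before Market Photo ends → Market Photo and Gardens Visit overlap.

Gardens Visit & Market Photo, Market Transfer & Park Walk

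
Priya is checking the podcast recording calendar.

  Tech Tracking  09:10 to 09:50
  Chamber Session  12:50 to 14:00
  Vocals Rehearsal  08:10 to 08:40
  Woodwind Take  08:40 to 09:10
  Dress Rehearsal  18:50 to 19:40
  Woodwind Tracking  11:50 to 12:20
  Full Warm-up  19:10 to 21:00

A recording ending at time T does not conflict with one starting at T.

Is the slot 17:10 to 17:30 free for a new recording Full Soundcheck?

Yes — the slot is free

Vocals Rehearsal: ends 08:40 at or before Full Soundcheck starts 17:10 → clear.
Woodwind Take: ends 09:10 at or before Full Soundcheck starts 17:10 → clear.
Tech Tracking: ends 09:50 at or before Full Soundcheck starts 17:10 → clear.
Woodwind Tracking: ends 12:20 at or before Full Soundcheck starts 17:10 → clear.
Chamber Session: ends 14:00 at or before Full Soundcheck starts 17:10 → clear.
Dress Rehearsal: starts 18:50 at or after Full Soundcheck ends 17:30 → clear.
Full Warm-up: starts 19:10 at or after Full Soundcheck ends 17:30 → clear.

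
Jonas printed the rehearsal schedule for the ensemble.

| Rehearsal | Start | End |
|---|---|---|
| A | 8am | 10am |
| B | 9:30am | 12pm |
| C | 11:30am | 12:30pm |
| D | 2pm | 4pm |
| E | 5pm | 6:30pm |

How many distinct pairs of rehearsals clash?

Sorted by start: A, B, C, D, E.
B starts before A ends → A and B overlap.
C starts after A ends — done with A.
C starts before B ends → B and C overlap.
D starts after B ends — done with B.
D starts after C ends — done with C.
E starts after D ends.
Overlapping pairs: A & B, B & C — 2 in total.

2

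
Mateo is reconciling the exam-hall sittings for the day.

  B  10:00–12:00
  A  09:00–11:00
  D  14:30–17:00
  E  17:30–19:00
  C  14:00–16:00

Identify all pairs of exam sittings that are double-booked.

A & B, C & D

Check each pair: they overlap iff neither finishes before the other starts.
Sorted by start: A, B, C, D, E.
B starts before A ends → A and B overlap.
C starts after A ends; A is clear from here.
C starts after B ends; B is clear from here.
D starts before C ends → C and D overlap.
E starts after C ends.
E starts after D ends.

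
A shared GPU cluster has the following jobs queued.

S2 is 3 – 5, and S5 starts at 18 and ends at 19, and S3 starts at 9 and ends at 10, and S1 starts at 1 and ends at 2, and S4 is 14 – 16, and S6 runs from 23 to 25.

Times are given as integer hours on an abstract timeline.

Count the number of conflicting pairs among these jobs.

0

Sorted by start: S1, S2, S3, S4, S5, S6.
S2 starts after S1 ends; S1 is clear from here.
S3 starts after S2 ends; S2 is clear from here.
S4 starts after S3 ends; S3 is clear from here.
S5 starts after S4 ends; S4 is clear from here.
S6 starts after S5 ends.
No pair overlaps.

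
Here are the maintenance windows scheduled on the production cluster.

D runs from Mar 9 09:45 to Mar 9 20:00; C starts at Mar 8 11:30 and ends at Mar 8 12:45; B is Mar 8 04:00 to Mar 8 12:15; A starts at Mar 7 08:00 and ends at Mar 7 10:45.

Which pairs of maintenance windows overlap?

Check each pair: they overlap iff neither finishes before the other starts.
Sorted by start: A, B, C, D.
B starts after A ends, so A has no further overlaps.
C starts before B ends → B and C overlap.
D starts after B ends.
D starts after C ends.

B & C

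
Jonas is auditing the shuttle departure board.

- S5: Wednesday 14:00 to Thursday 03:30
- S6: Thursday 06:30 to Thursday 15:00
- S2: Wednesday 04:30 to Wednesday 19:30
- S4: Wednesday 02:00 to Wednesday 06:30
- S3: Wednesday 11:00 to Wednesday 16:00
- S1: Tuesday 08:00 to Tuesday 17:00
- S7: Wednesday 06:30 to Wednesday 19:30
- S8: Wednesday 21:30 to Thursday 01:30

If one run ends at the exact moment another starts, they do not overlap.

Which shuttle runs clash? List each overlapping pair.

Sorted by start: S1, S4, S2, S7, S3, S5, S8, S6.
S4 starts after S1 ends; S1 is clear from here.
S2 starts before S4 ends → S4 and S2 overlap.
S7 starts exactly when S4 ends (back-to-back, no overlap); S4 is clear from here.
S7 starts before S2 ends → S2 and S7 overlap.
S3 starts before S2 ends → S2 and S3 overlap.
S5 starts before S2 ends → S2 and S5 overlap.
S8 starts after S2 ends; S2 is clear from here.
S3 starts before S7 ends → S7 and S3 overlap.
S5 starts before S7 ends → S7 and S5 overlap.
S8 starts after S7 ends; S7 is clear from here.
S5 starts before S3 ends → S3 and S5 overlap.
S8 starts after S3 ends; S3 is clear from here.
S8 starts before S5 ends → S5 and S8 overlap.
S6 starts after S5 ends.
S6 starts after S8 ends.

S2 & S3, S2 & S4, S2 & S5, S2 & S7, S3 & S5, S3 & S7, S5 & S7, S5 & S8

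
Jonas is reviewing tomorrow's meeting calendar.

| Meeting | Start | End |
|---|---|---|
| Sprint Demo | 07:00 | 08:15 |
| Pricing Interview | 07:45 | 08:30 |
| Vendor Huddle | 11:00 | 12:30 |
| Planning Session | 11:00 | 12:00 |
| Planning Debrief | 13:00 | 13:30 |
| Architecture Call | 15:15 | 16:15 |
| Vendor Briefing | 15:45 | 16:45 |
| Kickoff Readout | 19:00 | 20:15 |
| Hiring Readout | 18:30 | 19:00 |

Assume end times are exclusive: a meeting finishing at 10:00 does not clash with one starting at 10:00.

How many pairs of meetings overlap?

Check each pair: they overlap iff neither finishes before the other starts.
Sorted by start: Sprint Demo, Pricing Interview, Vendor Huddle, Planning Session, Planning Debrief, Architecture Call, Vendor Briefing, Hiring Readout, Kickoff Readout.
Pricing Interview starts before Sprint Demo ends → Sprint Demo and Pricing Interview overlap.
Vendor Huddle starts after Sprint Demo ends, so nothing later overlaps Sprint Demo either.
Vendor Huddle starts after Pricing Interview ends, so nothing later overlaps Pricing Interview either.
Planning Session starts before Vendor Huddle ends → Vendor Huddle and Planning Session overlap.
Planning Debrief starts after Vendor Huddle ends, so nothing later overlaps Vendor Huddle either.
Planning Debrief starts after Planning Session ends, so nothing later overlaps Planning Session either.
Architecture Call starts after Planning Debrief ends, so nothing later overlaps Planning Debrief either.
Vendor Briefing starts before Architecture Call ends → Architecture Call and Vendor Briefing overlap.
Hiring Readout starts after Architecture Call ends, so nothing later overlaps Architecture Call either.
Hiring Readout starts after Vendor Briefing ends, so nothing later overlaps Vendor Briefing either.
Kickoff Readout starts exactly when Hiring Readout ends (back-to-back, no overlap).
Overlapping pairs: Architecture Call & Vendor Briefing, Planning Session & Vendor Huddle, Pricing Interview & Sprint Demo — 3 in total.

3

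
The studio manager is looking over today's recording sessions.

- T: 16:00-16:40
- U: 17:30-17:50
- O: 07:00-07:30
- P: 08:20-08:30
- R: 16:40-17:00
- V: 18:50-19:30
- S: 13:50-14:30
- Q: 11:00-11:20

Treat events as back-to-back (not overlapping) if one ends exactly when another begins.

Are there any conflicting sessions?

Sorted by start: O, P, Q, S, T, R, U, V.
P starts after O ends — done with O.
Q starts after P ends — done with P.
S starts after Q ends — done with Q.
T starts after S ends — done with S.
R starts exactly when T ends (back-to-back, no overlap) — done with T.
U starts after R ends — done with R.
V starts after U ends.
Every pair is clear; the schedule has no overlaps.

No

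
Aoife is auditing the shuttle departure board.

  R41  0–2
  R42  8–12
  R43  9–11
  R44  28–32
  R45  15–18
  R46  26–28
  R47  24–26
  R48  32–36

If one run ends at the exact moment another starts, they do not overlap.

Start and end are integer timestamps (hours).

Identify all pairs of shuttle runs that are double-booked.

R42 & R43

Check each pair: they overlap iff neither finishes before the other starts.
Sorted by start: R41, R42, R43, R45, R47, R46, R44, R48.
R42 starts after R41 ends; R41 is clear from here.
R43 starts before R42 ends → R42 and R43 overlap.
R45 starts after R42 ends; R42 is clear from here.
R45 starts after R43 ends; R43 is clear from here.
R47 starts after R45 ends; R45 is clear from here.
R46 starts exactly when R47 ends (back-to-back, no overlap); R47 is clear from here.
R44 starts exactly when R46 ends (back-to-back, no overlap); R46 is clear from here.
R48 starts exactly when R44 ends (back-to-back, no overlap).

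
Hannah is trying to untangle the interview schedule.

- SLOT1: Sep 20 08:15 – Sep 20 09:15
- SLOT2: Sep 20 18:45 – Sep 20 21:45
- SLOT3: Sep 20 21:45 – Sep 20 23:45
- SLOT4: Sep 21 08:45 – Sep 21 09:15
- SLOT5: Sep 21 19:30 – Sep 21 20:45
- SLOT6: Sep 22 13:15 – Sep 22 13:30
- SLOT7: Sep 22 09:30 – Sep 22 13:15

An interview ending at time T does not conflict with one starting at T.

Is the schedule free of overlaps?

Yes

Sorted by start: SLOT1, SLOT2, SLOT3, SLOT4, SLOT5, SLOT7, SLOT6.
SLOT2 starts after SLOT1 ends, so SLOT1 has no further overlaps.
SLOT3 starts exactly when SLOT2 ends (back-to-back, no overlap), so SLOT2 has no further overlaps.
SLOT4 starts after SLOT3 ends, so SLOT3 has no further overlaps.
SLOT5 starts after SLOT4 ends, so SLOT4 has no further overlaps.
SLOT7 starts after SLOT5 ends, so SLOT5 has no further overlaps.
SLOT6 starts exactly when SLOT7 ends (back-to-back, no overlap).
Every pair is clear; the schedule has no overlaps.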